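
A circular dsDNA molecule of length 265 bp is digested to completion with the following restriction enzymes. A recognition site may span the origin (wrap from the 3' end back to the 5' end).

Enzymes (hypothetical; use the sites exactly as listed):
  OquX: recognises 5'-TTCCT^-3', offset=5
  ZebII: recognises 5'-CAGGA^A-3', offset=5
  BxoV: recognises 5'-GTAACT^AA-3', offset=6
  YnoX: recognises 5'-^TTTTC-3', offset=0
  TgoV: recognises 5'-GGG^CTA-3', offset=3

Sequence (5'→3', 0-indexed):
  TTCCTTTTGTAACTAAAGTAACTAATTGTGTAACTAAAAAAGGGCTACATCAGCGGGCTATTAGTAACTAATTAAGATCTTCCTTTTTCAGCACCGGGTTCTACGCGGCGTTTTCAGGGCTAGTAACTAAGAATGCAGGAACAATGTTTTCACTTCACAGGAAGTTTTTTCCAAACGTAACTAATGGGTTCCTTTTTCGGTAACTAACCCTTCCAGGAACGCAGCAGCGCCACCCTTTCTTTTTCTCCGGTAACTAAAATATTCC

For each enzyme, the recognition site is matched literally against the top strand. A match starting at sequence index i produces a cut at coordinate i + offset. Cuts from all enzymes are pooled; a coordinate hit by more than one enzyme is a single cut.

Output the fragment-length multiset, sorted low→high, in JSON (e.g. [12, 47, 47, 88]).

Site scan:
  OquX TTCCT/5: at [0, 79, 188, 261] ⇒ [1, 5, 84, 193]
  ZebII CAGGAA/5: at [135, 157, 213] ⇒ [140, 162, 218]
  BxoV GTAACTAA/6: at [8, 17, 29, 63, 122, 176, 199, 249] ⇒ [14, 23, 35, 69, 128, 182, 205, 255]
  YnoX TTTTC/0: at [84, 110, 146, 166, 193, 240] ⇒ [84, 110, 146, 166, 193, 240]
  TgoV GGGCTA/3: at [41, 54, 116] ⇒ [44, 57, 119]

Pooled cuts: [1, 5, 14, 23, 35, 44, 57, 69, 84, 110, 119, 128, 140, 146, 162, 166, 182, 193, 205, 218, 240, 255]

Fragments:
  1→5: 4 bp
  5→14: 9 bp
  14→23: 9 bp
  23→35: 12 bp
  35→44: 9 bp
  44→57: 13 bp
  57→69: 12 bp
  69→84: 15 bp
  84→110: 26 bp
  110→119: 9 bp
  119→128: 9 bp
  128→140: 12 bp
  140→146: 6 bp
  146→162: 16 bp
  162→166: 4 bp
  166→182: 16 bp
  182→193: 11 bp
  193→205: 12 bp
  205→218: 13 bp
  218→240: 22 bp
  240→255: 15 bp
  255→1 (wrap): 265-255+1 = 11 bp

[4,4,6,9,9,9,9,9,11,11,12,12,12,12,13,13,15,15,16,16,22,26]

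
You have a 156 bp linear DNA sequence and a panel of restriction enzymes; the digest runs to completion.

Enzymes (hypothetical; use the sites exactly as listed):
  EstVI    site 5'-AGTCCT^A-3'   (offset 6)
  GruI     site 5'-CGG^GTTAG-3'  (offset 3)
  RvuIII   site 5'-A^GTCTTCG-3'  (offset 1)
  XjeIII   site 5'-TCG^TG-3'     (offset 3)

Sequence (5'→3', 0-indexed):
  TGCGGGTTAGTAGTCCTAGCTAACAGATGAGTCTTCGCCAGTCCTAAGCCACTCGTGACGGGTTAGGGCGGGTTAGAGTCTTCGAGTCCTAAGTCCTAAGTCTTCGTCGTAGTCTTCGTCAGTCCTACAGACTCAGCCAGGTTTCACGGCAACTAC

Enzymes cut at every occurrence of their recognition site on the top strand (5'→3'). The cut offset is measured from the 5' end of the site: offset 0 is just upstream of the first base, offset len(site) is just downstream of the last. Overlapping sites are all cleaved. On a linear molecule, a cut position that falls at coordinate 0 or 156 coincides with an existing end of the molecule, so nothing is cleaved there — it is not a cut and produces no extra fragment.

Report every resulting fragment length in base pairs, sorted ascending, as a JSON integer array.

Per-enzyme occurrences:
  EstVI AGTCCTA/6: at [11, 39, 84, 91, 120] ⇒ [17, 45, 90, 97, 126]
  GruI CGGGTTAG/3: at [2, 58, 68] ⇒ [5, 61, 71]
  RvuIII AGTCTTCG/1: at [29, 76, 98, 110] ⇒ [30, 77, 99, 111]
  XjeIII TCGTG/3: at [52] ⇒ [55]

Pooled cuts: [5, 17, 30, 45, 55, 61, 71, 77, 90, 97, 99, 111, 126]

Fragment lengths:
  [0,5): 5 bp
  [5,17): 12 bp
  [17,30): 13 bp
  [30,45): 15 bp
  [45,55): 10 bp
  [55,61): 6 bp
  [61,71): 10 bp
  [71,77): 6 bp
  [77,90): 13 bp
  [90,97): 7 bp
  [97,99): 2 bp
  [99,111): 12 bp
  [111,126): 15 bp
  [126,156): 30 bp

[2,5,6,6,7,10,10,12,12,13,13,15,15,30]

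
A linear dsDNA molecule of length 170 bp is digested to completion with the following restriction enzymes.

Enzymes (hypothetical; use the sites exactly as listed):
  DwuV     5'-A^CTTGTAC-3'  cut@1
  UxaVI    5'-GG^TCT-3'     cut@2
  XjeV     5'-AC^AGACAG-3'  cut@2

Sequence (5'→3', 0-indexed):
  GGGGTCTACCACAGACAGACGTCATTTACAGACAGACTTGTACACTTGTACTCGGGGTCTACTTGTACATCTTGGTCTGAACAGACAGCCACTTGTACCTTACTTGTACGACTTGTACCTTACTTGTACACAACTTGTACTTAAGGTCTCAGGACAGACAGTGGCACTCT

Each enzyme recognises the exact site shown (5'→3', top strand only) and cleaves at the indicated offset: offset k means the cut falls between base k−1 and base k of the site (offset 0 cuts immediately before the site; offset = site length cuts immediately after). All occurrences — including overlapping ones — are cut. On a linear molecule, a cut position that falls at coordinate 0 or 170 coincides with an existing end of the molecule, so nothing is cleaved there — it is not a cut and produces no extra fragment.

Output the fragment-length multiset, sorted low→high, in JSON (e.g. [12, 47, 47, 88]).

Site scan:
  DwuV ACTTGTAC/1: at [35, 43, 60, 90, 101, 110, 121, 132] ⇒ [36, 44, 61, 91, 102, 111, 122, 133]
  UxaVI GGTCT/2: at [2, 55, 73, 144] ⇒ [4, 57, 75, 146]
  XjeV ACAGACAG/2: at [10, 27, 80, 153] ⇒ [12, 29, 82, 155]

All cut coordinates (distinct, sorted): [4, 12, 29, 36, 44, 57, 61, 75, 82, 91, 102, 111, 122, 133, 146, 155]

Fragments:
  [0,4): 4 bp
  [4,12): 8 bp
  [12,29): 17 bp
  [29,36): 7 bp
  [36,44): 8 bp
  [44,57): 13 bp
  [57,61): 4 bp
  [61,75): 14 bp
  [75,82): 7 bp
  [82,91): 9 bp
  [91,102): 11 bp
  [102,111): 9 bp
  [111,122): 11 bp
  [122,133): 11 bp
  [133,146): 13 bp
  [146,155): 9 bp
  [155,170): 15 bp

[4,4,7,7,8,8,9,9,9,11,11,11,13,13,14,15,17]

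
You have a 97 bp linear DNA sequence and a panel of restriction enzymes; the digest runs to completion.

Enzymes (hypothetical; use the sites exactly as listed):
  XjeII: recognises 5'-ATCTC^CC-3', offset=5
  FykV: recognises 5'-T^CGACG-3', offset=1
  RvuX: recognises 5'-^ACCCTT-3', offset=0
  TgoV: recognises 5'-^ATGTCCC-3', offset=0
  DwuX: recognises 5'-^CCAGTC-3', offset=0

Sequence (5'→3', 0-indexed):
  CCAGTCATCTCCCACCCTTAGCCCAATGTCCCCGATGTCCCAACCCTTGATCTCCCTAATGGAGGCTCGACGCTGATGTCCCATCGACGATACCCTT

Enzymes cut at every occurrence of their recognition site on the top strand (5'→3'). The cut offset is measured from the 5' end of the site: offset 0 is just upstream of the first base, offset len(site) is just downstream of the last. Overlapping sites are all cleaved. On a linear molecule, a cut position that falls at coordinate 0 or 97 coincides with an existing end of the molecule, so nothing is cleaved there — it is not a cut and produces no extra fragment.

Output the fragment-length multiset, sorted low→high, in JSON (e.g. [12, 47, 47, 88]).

[2,6,7,8,8,9,9,11,12,12,13]

Per-enzyme occurrences:
  XjeII ATCTCCC/5: at [6, 49] ⇒ [11, 54]
  FykV TCGACG/1: at [66, 83] ⇒ [67, 84]
  RvuX ACCCTT/0: at [13, 42, 91] ⇒ [13, 42, 91]
  TgoV ATGTCCC/0: at [25, 34, 75] ⇒ [25, 34, 75]
  DwuX CCAGTC/0: at [0] ⇒ [] (position 0 is a terminus of the linear molecule — no cut)

All cut coordinates (distinct, sorted): [11, 13, 25, 34, 42, 54, 67, 75, 84, 91]

Fragment lengths:
  [0,11): 11 bp
  [11,13): 2 bp
  [13,25): 12 bp
  [25,34): 9 bp
  [34,42): 8 bp
  [42,54): 12 bp
  [54,67): 13 bp
  [67,75): 8 bp
  [75,84): 9 bp
  [84,91): 7 bp
  [91,97): 6 bp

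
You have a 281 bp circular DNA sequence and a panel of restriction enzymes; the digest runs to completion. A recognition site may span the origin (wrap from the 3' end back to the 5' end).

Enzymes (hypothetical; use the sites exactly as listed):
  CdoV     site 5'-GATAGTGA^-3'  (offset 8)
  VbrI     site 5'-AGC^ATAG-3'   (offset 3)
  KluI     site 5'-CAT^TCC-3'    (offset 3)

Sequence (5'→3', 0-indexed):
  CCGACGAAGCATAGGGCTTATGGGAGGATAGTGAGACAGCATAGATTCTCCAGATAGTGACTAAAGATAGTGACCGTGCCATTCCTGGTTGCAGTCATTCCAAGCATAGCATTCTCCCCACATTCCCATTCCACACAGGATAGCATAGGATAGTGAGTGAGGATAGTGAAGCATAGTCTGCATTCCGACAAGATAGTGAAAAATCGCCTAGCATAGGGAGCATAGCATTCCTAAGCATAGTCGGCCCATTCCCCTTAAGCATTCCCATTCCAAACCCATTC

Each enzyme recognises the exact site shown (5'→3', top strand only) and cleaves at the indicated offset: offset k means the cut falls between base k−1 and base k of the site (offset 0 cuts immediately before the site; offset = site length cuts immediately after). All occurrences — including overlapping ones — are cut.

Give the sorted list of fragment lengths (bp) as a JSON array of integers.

Per-enzyme occurrences:
  CdoV (GATAGTGA, off=8): starts [26, 52, 65, 148, 161, 191] → cuts [34, 60, 73, 156, 169, 199]
  VbrI (AGCATAG, off=3): starts [7, 37, 102, 141, 169, 209, 218, 233] → cuts [10, 40, 105, 144, 172, 212, 221, 236]
  KluI (CATTCC, off=3): starts [79, 95, 120, 126, 180, 225, 246, 259, 265, 276] → cuts [82, 98, 123, 129, 183, 228, 249, 262, 268, 279]

Pooled cuts: [10, 34, 40, 60, 73, 82, 98, 105, 123, 129, 144, 156, 169, 172, 183, 199, 212, 221, 228, 236, 249, 262, 268, 279]

Fragment lengths:
  10→34: 24 bp
  34→40: 6 bp
  40→60: 20 bp
  60→73: 13 bp
  73→82: 9 bp
  82→98: 16 bp
  98→105: 7 bp
  105→123: 18 bp
  123→129: 6 bp
  129→144: 15 bp
  144→156: 12 bp
  156→169: 13 bp
  169→172: 3 bp
  172→183: 11 bp
  183→199: 16 bp
  199→212: 13 bp
  212→221: 9 bp
  221→228: 7 bp
  228→236: 8 bp
  236→249: 13 bp
  249→262: 13 bp
  262→268: 6 bp
  268→279: 11 bp
  279→10 (wrap): 281-279+10 = 12 bp

[3,6,6,6,7,7,8,9,9,11,11,12,12,13,13,13,13,13,15,16,16,18,20,24]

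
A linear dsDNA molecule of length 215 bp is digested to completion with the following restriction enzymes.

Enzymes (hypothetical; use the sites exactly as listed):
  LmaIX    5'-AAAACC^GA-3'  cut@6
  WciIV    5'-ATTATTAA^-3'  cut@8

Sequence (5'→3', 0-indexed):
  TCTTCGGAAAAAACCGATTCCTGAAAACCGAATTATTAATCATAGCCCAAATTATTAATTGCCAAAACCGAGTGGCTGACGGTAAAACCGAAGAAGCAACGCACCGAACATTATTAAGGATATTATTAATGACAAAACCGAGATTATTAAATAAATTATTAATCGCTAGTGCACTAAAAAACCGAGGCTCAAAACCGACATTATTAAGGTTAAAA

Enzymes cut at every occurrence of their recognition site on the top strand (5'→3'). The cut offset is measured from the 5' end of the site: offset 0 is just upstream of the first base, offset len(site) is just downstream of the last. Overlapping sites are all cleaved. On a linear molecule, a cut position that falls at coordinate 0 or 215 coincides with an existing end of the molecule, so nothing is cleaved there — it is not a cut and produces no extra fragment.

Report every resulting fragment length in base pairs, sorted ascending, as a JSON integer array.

Site scan:
  LmaIX (AAAACCGA, off=6): starts [9, 23, 63, 83, 133, 177, 190] → cuts [15, 29, 69, 89, 139, 183, 196]
  WciIV (ATTATTAA, off=8): starts [31, 50, 109, 121, 142, 154, 199] → cuts [39, 58, 117, 129, 150, 162, 207]

Pooled cuts: [15, 29, 39, 58, 69, 89, 117, 129, 139, 150, 162, 183, 196, 207]

Fragments:
  [0,15): 15 bp
  [15,29): 14 bp
  [29,39): 10 bp
  [39,58): 19 bp
  [58,69): 11 bp
  [69,89): 20 bp
  [89,117): 28 bp
  [117,129): 12 bp
  [129,139): 10 bp
  [139,150): 11 bp
  [150,162): 12 bp
  [162,183): 21 bp
  [183,196): 13 bp
  [196,207): 11 bp
  [207,215): 8 bp

[8,10,10,11,11,11,12,12,13,14,15,19,20,21,28]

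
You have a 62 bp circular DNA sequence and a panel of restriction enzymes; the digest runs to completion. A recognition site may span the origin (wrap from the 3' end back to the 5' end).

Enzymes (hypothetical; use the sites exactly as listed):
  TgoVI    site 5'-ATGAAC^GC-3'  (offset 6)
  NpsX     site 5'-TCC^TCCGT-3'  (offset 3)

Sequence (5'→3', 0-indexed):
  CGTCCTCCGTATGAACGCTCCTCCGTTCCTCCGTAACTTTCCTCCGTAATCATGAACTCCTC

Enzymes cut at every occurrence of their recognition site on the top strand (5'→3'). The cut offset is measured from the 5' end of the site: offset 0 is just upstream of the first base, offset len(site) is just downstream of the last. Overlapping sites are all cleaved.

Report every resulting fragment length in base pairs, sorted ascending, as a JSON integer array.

Per-enzyme occurrences:
  TgoVI ATGAACGC/6: at [10] ⇒ [16]
  NpsX TCCTCCGT/3: at [2, 18, 26, 39, 57] ⇒ [5, 21, 29, 42, 60]

Pooled cuts: [5, 16, 21, 29, 42, 60]

Fragment lengths:
  5→16: 11 bp
  16→21: 5 bp
  21→29: 8 bp
  29→42: 13 bp
  42→60: 18 bp
  60→5 (wrap): 62-60+5 = 7 bp

[5,7,8,11,13,18]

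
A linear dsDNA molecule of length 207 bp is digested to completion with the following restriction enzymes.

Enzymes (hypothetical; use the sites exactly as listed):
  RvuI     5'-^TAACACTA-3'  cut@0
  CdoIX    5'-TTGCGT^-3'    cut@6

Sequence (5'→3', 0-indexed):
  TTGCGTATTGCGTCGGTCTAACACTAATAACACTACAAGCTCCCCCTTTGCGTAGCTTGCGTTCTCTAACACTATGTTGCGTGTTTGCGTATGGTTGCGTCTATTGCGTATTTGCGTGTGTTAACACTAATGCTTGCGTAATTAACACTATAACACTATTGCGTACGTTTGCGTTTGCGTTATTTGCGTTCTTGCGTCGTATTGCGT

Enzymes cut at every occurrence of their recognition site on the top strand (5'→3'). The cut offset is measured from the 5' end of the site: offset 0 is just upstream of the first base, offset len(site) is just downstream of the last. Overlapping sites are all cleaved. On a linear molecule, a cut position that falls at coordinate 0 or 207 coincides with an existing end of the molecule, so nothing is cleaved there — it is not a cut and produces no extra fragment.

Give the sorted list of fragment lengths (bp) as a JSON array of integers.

[3,4,4,5,6,6,7,8,8,8,8,9,9,9,9,10,10,10,14,16,18,26]

Scan for sites:
  RvuI (TAACACTA, off=0): starts [18, 27, 66, 121, 142, 150] → cuts [18, 27, 66, 121, 142, 150]
  CdoIX (TTGCGT, off=6): starts [0, 7, 47, 56, 76, 84, 94, 103, 111, 133, 158, 168, 174, 183, 191, 201] → cuts [6, 13, 53, 62, 82, 90, 100, 109, 117, 139, 164, 174, 180, 189, 197] (position 207 is a terminus of the linear molecule — no cut)

All cut coordinates (distinct, sorted): [6, 13, 18, 27, 53, 62, 66, 82, 90, 100, 109, 117, 121, 139, 142, 150, 164, 174, 180, 189, 197]

Fragments:
  [0,6): 6 bp
  [6,13): 7 bp
  [13,18): 5 bp
  [18,27): 9 bp
  [27,53): 26 bp
  [53,62): 9 bp
  [62,66): 4 bp
  [66,82): 16 bp
  [82,90): 8 bp
  [90,100): 10 bp
  [100,109): 9 bp
  [109,117): 8 bp
  [117,121): 4 bp
  [121,139): 18 bp
  [139,142): 3 bp
  [142,150): 8 bp
  [150,164): 14 bp
  [164,174): 10 bp
  [174,180): 6 bp
  [180,189): 9 bp
  [189,197): 8 bp
  [197,207): 10 bp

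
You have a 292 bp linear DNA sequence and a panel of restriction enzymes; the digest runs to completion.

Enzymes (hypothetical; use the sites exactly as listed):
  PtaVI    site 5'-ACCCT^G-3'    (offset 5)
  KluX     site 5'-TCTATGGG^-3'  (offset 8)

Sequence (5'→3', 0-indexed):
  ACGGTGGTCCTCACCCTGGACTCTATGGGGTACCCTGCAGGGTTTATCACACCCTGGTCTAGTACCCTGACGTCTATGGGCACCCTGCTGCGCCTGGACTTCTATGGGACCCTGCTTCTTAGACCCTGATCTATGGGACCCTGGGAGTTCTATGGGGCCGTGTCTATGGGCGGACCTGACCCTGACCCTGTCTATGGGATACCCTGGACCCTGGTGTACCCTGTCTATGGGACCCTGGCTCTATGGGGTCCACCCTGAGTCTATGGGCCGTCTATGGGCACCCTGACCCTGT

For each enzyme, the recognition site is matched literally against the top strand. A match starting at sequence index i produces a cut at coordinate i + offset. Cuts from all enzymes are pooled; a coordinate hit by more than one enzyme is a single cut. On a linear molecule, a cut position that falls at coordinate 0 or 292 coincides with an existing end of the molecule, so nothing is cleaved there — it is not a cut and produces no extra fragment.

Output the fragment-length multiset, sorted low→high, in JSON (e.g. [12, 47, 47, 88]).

[2,5,5,5,6,6,6,6,7,7,7,9,9,9,10,10,11,11,11,12,12,13,13,14,14,14,17,19,22]

Per-enzyme occurrences:
  PtaVI ACCCTG/5: at [12, 31, 50, 63, 81, 108, 122, 137, 178, 184, 200, 207, 217, 231, 251, 279, 285] ⇒ [17, 36, 55, 68, 86, 113, 127, 142, 183, 189, 205, 212, 222, 236, 256, 284, 290]
  KluX TCTATGGG/8: at [21, 72, 100, 129, 148, 162, 190, 223, 239, 259, 270] ⇒ [29, 80, 108, 137, 156, 170, 198, 231, 247, 267, 278]

All cut coordinates (distinct, sorted): [17, 29, 36, 55, 68, 80, 86, 108, 113, 127, 137, 142, 156, 170, 183, 189, 198, 205, 212, 222, 231, 236, 247, 256, 267, 278, 284, 290]

Fragment lengths:
  [0,17): 17 bp
  [17,29): 12 bp
  [29,36): 7 bp
  [36,55): 19 bp
  [55,68): 13 bp
  [68,80): 12 bp
  [80,86): 6 bp
  [86,108): 22 bp
  [108,113): 5 bp
  [113,127): 14 bp
  [127,137): 10 bp
  [137,142): 5 bp
  [142,156): 14 bp
  [156,170): 14 bp
  [170,183): 13 bp
  [183,189): 6 bp
  [189,198): 9 bp
  [198,205): 7 bp
  [205,212): 7 bp
  [212,222): 10 bp
  [222,231): 9 bp
  [231,236): 5 bp
  [236,247): 11 bp
  [247,256): 9 bp
  [256,267): 11 bp
  [267,278): 11 bp
  [278,284): 6 bp
  [284,290): 6 bp
  [290,292): 2 bp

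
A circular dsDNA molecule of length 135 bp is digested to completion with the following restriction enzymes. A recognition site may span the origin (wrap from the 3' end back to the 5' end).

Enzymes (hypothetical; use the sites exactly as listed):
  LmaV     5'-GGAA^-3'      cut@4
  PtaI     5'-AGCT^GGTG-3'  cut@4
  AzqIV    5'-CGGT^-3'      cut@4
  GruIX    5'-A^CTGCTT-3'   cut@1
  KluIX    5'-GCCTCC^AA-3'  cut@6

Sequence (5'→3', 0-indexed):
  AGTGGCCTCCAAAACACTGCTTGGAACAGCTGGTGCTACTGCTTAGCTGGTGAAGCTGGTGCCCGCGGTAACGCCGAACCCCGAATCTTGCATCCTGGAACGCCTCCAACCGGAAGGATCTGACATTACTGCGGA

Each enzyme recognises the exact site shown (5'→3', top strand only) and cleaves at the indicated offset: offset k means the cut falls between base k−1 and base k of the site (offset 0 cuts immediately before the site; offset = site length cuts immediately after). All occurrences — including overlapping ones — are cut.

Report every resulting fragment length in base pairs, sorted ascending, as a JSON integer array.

Site scan:
  LmaV (GGAA, off=4): starts [22, 96, 111, 132] → cuts [1, 26, 100, 115]
  PtaI (AGCTGGTG, off=4): starts [27, 44, 53] → cuts [31, 48, 57]
  AzqIV (CGGT, off=4): starts [65] → cuts [69]
  GruIX (ACTGCTT, off=1): starts [15, 37] → cuts [16, 38]
  KluIX (GCCTCCAA, off=6): starts [4, 101] → cuts [10, 107]

All cut coordinates (distinct, sorted): [1, 10, 16, 26, 31, 38, 48, 57, 69, 100, 107, 115]

Fragment lengths:
  1→10: 9 bp
  10→16: 6 bp
  16→26: 10 bp
  26→31: 5 bp
  31→38: 7 bp
  38→48: 10 bp
  48→57: 9 bp
  57→69: 12 bp
  69→100: 31 bp
  100→107: 7 bp
  107→115: 8 bp
  115→1 (wrap): 135-115+1 = 21 bp

[5,6,7,7,8,9,9,10,10,12,21,31]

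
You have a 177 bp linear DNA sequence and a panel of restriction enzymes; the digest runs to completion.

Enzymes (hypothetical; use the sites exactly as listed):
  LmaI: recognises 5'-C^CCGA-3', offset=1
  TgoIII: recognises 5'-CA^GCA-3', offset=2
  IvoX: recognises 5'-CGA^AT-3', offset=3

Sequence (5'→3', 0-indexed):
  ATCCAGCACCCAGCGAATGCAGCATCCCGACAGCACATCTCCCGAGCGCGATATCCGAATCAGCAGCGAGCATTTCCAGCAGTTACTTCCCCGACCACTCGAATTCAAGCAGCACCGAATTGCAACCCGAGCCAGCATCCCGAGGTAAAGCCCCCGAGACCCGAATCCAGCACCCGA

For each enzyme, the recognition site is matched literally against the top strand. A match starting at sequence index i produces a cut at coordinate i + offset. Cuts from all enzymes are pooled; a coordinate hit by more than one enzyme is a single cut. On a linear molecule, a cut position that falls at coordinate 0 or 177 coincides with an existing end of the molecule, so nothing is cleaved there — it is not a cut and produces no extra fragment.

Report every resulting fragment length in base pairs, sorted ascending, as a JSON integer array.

[4,4,4,4,5,5,5,5,5,6,7,7,8,8,9,9,11,12,12,14,16,17]

Site scan:
  LmaI CCCGA/1: at [25, 40, 89, 125, 138, 152, 159, 172] ⇒ [26, 41, 90, 126, 139, 153, 160, 173]
  TgoIII CAGCA/2: at [3, 19, 30, 60, 76, 109, 132, 167] ⇒ [5, 21, 32, 62, 78, 111, 134, 169]
  IvoX CGAAT/3: at [13, 55, 99, 115, 161] ⇒ [16, 58, 102, 118, 164]

All cut coordinates (distinct, sorted): [5, 16, 21, 26, 32, 41, 58, 62, 78, 90, 102, 111, 118, 126, 134, 139, 153, 160, 164, 169, 173]

Fragments:
  [0,5): 5 bp
  [5,16): 11 bp
  [16,21): 5 bp
  [21,26): 5 bp
  [26,32): 6 bp
  [32,41): 9 bp
  [41,58): 17 bp
  [58,62): 4 bp
  [62,78): 16 bp
  [78,90): 12 bp
  [90,102): 12 bp
  [102,111): 9 bp
  [111,118): 7 bp
  [118,126): 8 bp
  [126,134): 8 bp
  [134,139): 5 bp
  [139,153): 14 bp
  [153,160): 7 bp
  [160,164): 4 bp
  [164,169): 5 bp
  [169,173): 4 bp
  [173,177): 4 bp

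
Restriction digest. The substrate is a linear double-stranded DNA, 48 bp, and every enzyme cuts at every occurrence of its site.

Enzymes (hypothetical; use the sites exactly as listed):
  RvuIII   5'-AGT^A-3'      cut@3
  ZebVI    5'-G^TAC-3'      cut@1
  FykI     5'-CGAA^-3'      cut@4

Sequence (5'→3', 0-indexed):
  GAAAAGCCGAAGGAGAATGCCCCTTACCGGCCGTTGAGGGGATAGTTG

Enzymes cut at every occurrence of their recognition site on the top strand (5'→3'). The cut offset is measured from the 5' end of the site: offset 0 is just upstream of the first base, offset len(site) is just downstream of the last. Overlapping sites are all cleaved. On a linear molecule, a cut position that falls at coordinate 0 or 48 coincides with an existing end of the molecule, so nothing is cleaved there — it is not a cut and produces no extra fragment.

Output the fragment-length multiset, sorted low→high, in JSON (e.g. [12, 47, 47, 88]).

[11,37]

Scan for sites:
  RvuIII (AGTA, off=3): no sites
  ZebVI (GTAC, off=1): no sites
  FykI CGAA/4: at [7] ⇒ [11]

Pooled cuts: [11]

Fragment lengths:
  [0,11): 11 bp
  [11,48): 37 bp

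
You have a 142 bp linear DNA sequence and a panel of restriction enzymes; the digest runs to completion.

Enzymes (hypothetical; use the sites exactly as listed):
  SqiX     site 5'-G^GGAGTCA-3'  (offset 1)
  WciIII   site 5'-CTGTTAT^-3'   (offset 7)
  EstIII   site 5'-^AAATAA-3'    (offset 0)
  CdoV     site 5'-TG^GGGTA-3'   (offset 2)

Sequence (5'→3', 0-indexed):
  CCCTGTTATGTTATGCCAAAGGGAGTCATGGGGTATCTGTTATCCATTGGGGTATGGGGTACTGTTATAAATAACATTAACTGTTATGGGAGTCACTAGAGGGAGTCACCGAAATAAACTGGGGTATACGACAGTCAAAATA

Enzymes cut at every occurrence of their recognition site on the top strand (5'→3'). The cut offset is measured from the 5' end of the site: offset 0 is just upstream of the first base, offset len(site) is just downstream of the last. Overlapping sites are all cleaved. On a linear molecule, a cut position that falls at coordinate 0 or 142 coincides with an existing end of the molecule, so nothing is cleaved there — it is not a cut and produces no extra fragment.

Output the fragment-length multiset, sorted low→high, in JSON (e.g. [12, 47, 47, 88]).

[1,6,7,9,9,10,10,12,12,13,13,19,21]

Site scan:
  SqiX GGGAGTCA/1: at [20, 87, 100] ⇒ [21, 88, 101]
  WciIII CTGTTAT/7: at [2, 36, 61, 80] ⇒ [9, 43, 68, 87]
  EstIII AAATAA/0: at [68, 111] ⇒ [68, 111]
  CdoV TGGGGTA/2: at [28, 47, 54, 119] ⇒ [30, 49, 56, 121]

Pooled cuts: [9, 21, 30, 43, 49, 56, 68, 87, 88, 101, 111, 121]

Fragment lengths:
  [0,9): 9 bp
  [9,21): 12 bp
  [21,30): 9 bp
  [30,43): 13 bp
  [43,49): 6 bp
  [49,56): 7 bp
  [56,68): 12 bp
  [68,87): 19 bp
  [87,88): 1 bp
  [88,101): 13 bp
  [101,111): 10 bp
  [111,121): 10 bp
  [121,142): 21 bp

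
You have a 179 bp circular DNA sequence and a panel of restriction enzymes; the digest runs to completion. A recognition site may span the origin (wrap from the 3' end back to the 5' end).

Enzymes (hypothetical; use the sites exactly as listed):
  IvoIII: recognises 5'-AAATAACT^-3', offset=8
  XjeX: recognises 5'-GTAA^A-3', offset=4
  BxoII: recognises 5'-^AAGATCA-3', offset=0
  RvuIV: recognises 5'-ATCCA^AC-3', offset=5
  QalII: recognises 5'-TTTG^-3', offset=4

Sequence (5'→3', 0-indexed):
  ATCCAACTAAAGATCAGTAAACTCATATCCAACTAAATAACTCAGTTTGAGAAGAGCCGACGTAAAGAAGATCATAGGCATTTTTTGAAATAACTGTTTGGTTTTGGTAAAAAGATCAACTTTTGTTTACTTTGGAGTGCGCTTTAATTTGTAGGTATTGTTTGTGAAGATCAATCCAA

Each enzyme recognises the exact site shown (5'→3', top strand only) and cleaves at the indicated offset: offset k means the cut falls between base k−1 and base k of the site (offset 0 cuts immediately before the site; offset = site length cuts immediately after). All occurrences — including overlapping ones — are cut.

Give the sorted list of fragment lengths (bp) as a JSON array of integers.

[1,2,2,4,4,5,6,7,8,9,11,11,11,13,14,16,17,18,20]

Site scan:
  IvoIII AAATAACT/8: at [34, 87] ⇒ [42, 95]
  XjeX GTAAA/4: at [16, 61, 106] ⇒ [20, 65, 110]
  BxoII AAGATCA/0: at [9, 67, 111, 166] ⇒ [9, 67, 111, 166]
  RvuIV ATCCAAC/5: at [0, 26] ⇒ [5, 31]
  QalII TTTG/4: at [45, 83, 96, 102, 121, 130, 147, 160] ⇒ [49, 87, 100, 106, 125, 134, 151, 164]

Pooled cuts: [5, 9, 20, 31, 42, 49, 65, 67, 87, 95, 100, 106, 110, 111, 125, 134, 151, 164, 166]

Fragment lengths:
  5→9: 4 bp
  9→20: 11 bp
  20→31: 11 bp
  31→42: 11 bp
  42→49: 7 bp
  49→65: 16 bp
  65→67: 2 bp
  67→87: 20 bp
  87→95: 8 bp
  95→100: 5 bp
  100→106: 6 bp
  106→110: 4 bp
  110→111: 1 bp
  111→125: 14 bp
  125→134: 9 bp
  134→151: 17 bp
  151→164: 13 bp
  164→166: 2 bp
  166→5 (wrap): 179-166+5 = 18 bp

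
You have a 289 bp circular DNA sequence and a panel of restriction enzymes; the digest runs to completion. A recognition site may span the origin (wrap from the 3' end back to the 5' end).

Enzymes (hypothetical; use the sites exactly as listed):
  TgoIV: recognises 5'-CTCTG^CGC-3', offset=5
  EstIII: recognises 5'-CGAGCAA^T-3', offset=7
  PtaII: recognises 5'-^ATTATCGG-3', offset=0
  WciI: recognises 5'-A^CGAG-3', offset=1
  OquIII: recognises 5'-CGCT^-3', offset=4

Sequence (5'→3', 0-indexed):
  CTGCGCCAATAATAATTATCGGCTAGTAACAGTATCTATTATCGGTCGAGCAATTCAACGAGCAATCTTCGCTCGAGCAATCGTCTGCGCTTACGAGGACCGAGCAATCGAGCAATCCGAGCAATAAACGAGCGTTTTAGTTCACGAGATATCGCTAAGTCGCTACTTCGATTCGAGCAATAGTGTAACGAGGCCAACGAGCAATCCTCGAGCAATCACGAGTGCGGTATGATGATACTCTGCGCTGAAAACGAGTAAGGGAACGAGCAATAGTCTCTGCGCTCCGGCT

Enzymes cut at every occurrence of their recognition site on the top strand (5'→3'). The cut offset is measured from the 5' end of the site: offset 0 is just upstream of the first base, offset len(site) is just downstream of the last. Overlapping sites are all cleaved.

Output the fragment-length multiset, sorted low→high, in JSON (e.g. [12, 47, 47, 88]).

Scan for sites:
  TgoIV CTCTGCGC/5: at [237, 274, 287] ⇒ [3, 242, 279]
  EstIII CGAGCAAT/7: at [46, 58, 73, 100, 108, 117, 173, 197, 208, 263] ⇒ [53, 65, 80, 107, 115, 124, 180, 204, 215, 270]
  PtaII ATTATCGG/0: at [14, 37] ⇒ [14, 37]
  WciI ACGAG/1: at [57, 92, 127, 143, 187, 196, 217, 250, 262] ⇒ [58, 93, 128, 144, 188, 197, 218, 251, 263]
  OquIII CGCT/4: at [69, 87, 152, 160, 242, 279] ⇒ [73, 91, 156, 164, 246, 283]

Pooled cuts: [3, 14, 37, 53, 58, 65, 73, 80, 91, 93, 107, 115, 124, 128, 144, 156, 164, 180, 188, 197, 204, 215, 218, 242, 246, 251, 263, 270, 279, 283]

Fragment lengths:
  3→14: 11 bp
  14→37: 23 bp
  37→53: 16 bp
  53→58: 5 bp
  58→65: 7 bp
  65→73: 8 bp
  73→80: 7 bp
  80→91: 11 bp
  91→93: 2 bp
  93→107: 14 bp
  107→115: 8 bp
  115→124: 9 bp
  124→128: 4 bp
  128→144: 16 bp
  144→156: 12 bp
  156→164: 8 bp
  164→180: 16 bp
  180→188: 8 bp
  188→197: 9 bp
  197→204: 7 bp
  204→215: 11 bp
  215→218: 3 bp
  218→242: 24 bp
  242→246: 4 bp
  246→251: 5 bp
  251→263: 12 bp
  263→270: 7 bp
  270→279: 9 bp
  279→283: 4 bp
  283→3 (wrap): 289-283+3 = 9 bp

[2,3,4,4,4,5,5,7,7,7,7,8,8,8,8,9,9,9,9,11,11,11,12,12,14,16,16,16,23,24]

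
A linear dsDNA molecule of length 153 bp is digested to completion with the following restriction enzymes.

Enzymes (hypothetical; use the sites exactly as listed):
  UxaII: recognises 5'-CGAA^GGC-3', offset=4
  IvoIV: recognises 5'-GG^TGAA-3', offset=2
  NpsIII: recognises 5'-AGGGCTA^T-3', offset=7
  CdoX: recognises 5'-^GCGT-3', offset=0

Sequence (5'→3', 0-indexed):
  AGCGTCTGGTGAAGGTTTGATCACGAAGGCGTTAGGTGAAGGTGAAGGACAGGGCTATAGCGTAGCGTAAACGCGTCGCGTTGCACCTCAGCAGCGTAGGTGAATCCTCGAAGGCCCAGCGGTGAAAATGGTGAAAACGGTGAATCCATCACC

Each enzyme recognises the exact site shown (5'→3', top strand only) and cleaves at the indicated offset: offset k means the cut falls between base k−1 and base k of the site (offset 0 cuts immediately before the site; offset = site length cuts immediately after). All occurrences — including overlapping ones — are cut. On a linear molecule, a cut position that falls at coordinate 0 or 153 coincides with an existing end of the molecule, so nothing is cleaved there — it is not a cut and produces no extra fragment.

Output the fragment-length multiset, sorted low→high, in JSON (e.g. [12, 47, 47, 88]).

[1,1,2,5,5,6,7,8,8,8,9,9,10,12,13,15,16,18]

Scan for sites:
  UxaII CGAAGGC/4: at [23, 108] ⇒ [27, 112]
  IvoIV GGTGAA/2: at [7, 34, 40, 98, 120, 129, 138] ⇒ [9, 36, 42, 100, 122, 131, 140]
  NpsIII AGGGCTAT/7: at [50] ⇒ [57]
  CdoX GCGT/0: at [1, 28, 59, 64, 72, 77, 93] ⇒ [1, 28, 59, 64, 72, 77, 93]

All cut coordinates (distinct, sorted): [1, 9, 27, 28, 36, 42, 57, 59, 64, 72, 77, 93, 100, 112, 122, 131, 140]

Fragments:
  [0,1): 1 bp
  [1,9): 8 bp
  [9,27): 18 bp
  [27,28): 1 bp
  [28,36): 8 bp
  [36,42): 6 bp
  [42,57): 15 bp
  [57,59): 2 bp
  [59,64): 5 bp
  [64,72): 8 bp
  [72,77): 5 bp
  [77,93): 16 bp
  [93,100): 7 bp
  [100,112): 12 bp
  [112,122): 10 bp
  [122,131): 9 bp
  [131,140): 9 bp
  [140,153): 13 bp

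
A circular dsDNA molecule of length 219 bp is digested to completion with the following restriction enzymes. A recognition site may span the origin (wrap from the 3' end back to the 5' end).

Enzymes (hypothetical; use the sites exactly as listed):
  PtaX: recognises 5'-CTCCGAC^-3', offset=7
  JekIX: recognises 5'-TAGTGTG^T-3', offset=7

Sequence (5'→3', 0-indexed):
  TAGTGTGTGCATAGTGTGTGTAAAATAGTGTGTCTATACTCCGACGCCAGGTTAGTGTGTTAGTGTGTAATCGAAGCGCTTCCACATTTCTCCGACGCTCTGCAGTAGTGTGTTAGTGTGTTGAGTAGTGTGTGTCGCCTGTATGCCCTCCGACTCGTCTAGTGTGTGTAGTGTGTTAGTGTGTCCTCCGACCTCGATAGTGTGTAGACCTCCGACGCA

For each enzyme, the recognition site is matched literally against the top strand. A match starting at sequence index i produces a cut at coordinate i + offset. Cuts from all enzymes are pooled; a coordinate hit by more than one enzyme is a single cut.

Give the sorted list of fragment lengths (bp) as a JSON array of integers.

Site scan:
  PtaX (CTCCGAC, off=7): starts [38, 89, 147, 185, 209] → cuts [45, 96, 154, 192, 216]
  JekIX (TAGTGTGT, off=7): starts [0, 11, 25, 52, 60, 105, 113, 125, 159, 168, 176, 197] → cuts [7, 18, 32, 59, 67, 112, 120, 132, 166, 175, 183, 204]

Pooled cuts: [7, 18, 32, 45, 59, 67, 96, 112, 120, 132, 154, 166, 175, 183, 192, 204, 216]

Fragments:
  7→18: 11 bp
  18→32: 14 bp
  32→45: 13 bp
  45→59: 14 bp
  59→67: 8 bp
  67→96: 29 bp
  96→112: 16 bp
  112→120: 8 bp
  120→132: 12 bp
  132→154: 22 bp
  154→166: 12 bp
  166→175: 9 bp
  175→183: 8 bp
  183→192: 9 bp
  192→204: 12 bp
  204→216: 12 bp
  216→7 (wrap): 219-216+7 = 10 bp

[8,8,8,9,9,10,11,12,12,12,12,13,14,14,16,22,29]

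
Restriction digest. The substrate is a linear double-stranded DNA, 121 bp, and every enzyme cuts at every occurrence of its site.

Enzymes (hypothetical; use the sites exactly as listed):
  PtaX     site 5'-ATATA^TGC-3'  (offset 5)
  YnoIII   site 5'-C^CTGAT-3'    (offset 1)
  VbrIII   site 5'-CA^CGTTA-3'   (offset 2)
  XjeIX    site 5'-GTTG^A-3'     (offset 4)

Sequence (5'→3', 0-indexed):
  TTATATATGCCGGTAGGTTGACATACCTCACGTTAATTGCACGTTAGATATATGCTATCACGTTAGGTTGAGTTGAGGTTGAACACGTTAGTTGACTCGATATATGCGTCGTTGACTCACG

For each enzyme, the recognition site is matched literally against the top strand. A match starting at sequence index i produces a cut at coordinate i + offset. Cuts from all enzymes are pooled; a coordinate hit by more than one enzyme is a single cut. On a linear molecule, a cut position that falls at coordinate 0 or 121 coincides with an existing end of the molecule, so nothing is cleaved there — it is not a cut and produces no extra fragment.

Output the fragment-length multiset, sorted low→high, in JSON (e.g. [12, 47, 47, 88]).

Site scan:
  PtaX ATATATGC/5: at [2, 47, 99] ⇒ [7, 52, 104]
  YnoIII (CCTGAT, off=1): no sites
  VbrIII CACGTTA/2: at [28, 39, 58, 83] ⇒ [30, 41, 60, 85]
  XjeIX GTTGA/4: at [16, 66, 71, 77, 90, 110] ⇒ [20, 70, 75, 81, 94, 114]

Pooled cuts: [7, 20, 30, 41, 52, 60, 70, 75, 81, 85, 94, 104, 114]

Fragments:
  [0,7): 7 bp
  [7,20): 13 bp
  [20,30): 10 bp
  [30,41): 11 bp
  [41,52): 11 bp
  [52,60): 8 bp
  [60,70): 10 bp
  [70,75): 5 bp
  [75,81): 6 bp
  [81,85): 4 bp
  [85,94): 9 bp
  [94,104): 10 bp
  [104,114): 10 bp
  [114,121): 7 bp

[4,5,6,7,7,8,9,10,10,10,10,11,11,13]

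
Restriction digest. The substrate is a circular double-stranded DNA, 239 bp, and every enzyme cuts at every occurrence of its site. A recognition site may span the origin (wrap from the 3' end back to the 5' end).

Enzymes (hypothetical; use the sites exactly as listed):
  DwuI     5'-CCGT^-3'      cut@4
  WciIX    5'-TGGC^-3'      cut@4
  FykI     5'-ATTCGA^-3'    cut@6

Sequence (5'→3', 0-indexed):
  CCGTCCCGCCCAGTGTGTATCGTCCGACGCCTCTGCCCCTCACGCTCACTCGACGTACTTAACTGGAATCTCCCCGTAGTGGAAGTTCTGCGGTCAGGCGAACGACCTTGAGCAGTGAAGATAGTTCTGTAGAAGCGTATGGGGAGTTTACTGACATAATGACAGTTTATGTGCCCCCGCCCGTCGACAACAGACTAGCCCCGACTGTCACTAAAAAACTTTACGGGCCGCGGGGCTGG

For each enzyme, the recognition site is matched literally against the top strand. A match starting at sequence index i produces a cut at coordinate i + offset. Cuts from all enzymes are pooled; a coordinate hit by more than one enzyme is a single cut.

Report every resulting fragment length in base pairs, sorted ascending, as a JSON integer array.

Site scan:
  DwuI CCGT/4: at [0, 73, 180] ⇒ [4, 77, 184]
  WciIX TGGC/4: at [236] ⇒ [1]
  FykI (ATTCGA, off=6): no sites

Pooled cuts: [1, 4, 77, 184]

Fragments:
  1→4: 3 bp
  4→77: 73 bp
  77→184: 107 bp
  184→1 (wrap): 239-184+1 = 56 bp

[3,56,73,107]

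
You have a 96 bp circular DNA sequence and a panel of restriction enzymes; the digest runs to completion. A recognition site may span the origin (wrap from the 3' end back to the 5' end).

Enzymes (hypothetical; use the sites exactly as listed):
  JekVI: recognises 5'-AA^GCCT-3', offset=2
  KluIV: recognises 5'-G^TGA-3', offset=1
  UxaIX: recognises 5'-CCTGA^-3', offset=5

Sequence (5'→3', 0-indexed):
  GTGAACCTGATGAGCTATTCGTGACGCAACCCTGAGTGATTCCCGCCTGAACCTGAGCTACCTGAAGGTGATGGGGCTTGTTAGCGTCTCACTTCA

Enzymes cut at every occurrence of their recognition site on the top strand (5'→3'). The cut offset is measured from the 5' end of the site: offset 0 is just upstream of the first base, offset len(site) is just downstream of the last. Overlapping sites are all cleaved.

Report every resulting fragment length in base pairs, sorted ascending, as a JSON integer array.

[1,3,6,9,9,11,14,14,29]

Site scan:
  JekVI (AAGCCT, off=2): no sites
  KluIV (GTGA, off=1): starts [0, 20, 35, 67] → cuts [1, 21, 36, 68]
  UxaIX (CCTGA, off=5): starts [5, 30, 45, 51, 60] → cuts [10, 35, 50, 56, 65]

Pooled cuts: [1, 10, 21, 35, 36, 50, 56, 65, 68]

Fragments:
  1→10: 9 bp
  10→21: 11 bp
  21→35: 14 bp
  35→36: 1 bp
  36→50: 14 bp
  50→56: 6 bp
  56→65: 9 bp
  65→68: 3 bp
  68→1 (wrap): 96-68+1 = 29 bp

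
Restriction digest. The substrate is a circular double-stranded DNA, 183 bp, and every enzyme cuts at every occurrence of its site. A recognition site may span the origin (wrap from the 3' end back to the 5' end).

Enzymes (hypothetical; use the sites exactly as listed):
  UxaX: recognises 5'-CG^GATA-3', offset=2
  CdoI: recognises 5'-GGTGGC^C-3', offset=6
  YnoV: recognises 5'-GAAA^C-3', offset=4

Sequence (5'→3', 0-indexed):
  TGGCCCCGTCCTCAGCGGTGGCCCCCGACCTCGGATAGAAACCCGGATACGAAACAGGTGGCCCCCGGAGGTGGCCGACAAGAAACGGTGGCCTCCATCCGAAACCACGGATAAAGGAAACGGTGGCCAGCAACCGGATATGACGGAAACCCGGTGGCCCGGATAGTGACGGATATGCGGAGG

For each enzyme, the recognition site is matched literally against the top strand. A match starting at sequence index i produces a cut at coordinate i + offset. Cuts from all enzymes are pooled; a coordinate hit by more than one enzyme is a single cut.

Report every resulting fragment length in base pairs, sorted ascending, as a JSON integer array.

[3,4,5,7,7,8,8,9,9,9,10,10,11,11,12,13,13,16,18]

Scan for sites:
  UxaX CGGATA/2: at [31, 43, 107, 134, 159, 169] ⇒ [33, 45, 109, 136, 161, 171]
  CdoI GGTGGCC/6: at [16, 56, 69, 86, 121, 152, 181] ⇒ [4, 22, 62, 75, 92, 127, 158]
  YnoV GAAAC/4: at [37, 50, 81, 100, 116, 145] ⇒ [41, 54, 85, 104, 120, 149]

Pooled cuts: [4, 22, 33, 41, 45, 54, 62, 75, 85, 92, 104, 109, 120, 127, 136, 149, 158, 161, 171]

Fragment lengths:
  4→22: 18 bp
  22→33: 11 bp
  33→41: 8 bp
  41→45: 4 bp
  45→54: 9 bp
  54→62: 8 bp
  62→75: 13 bp
  75→85: 10 bp
  85→92: 7 bp
  92→104: 12 bp
  104→109: 5 bp
  109→120: 11 bp
  120→127: 7 bp
  127→136: 9 bp
  136→149: 13 bp
  149→158: 9 bp
  158→161: 3 bp
  161→171: 10 bp
  171→4 (wrap): 183-171+4 = 16 bp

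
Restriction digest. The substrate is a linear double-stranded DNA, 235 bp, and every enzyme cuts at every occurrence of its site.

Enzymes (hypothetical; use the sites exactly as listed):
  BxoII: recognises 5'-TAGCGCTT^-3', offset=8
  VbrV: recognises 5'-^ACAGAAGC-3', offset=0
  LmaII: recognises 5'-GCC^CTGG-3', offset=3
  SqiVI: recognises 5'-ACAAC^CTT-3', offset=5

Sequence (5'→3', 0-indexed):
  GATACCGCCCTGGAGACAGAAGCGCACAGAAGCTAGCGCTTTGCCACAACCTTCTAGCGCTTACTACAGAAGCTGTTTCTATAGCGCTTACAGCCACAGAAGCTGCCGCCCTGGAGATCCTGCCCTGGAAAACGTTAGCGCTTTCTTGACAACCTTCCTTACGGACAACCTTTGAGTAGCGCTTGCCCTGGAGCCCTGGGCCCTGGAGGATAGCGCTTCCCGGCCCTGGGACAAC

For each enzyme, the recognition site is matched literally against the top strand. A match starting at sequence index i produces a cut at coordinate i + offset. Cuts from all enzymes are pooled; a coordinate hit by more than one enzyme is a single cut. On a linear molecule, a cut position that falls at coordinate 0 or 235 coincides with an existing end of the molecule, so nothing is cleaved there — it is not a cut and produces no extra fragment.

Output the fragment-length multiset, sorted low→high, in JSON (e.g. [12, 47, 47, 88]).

[3,3,6,6,7,7,8,9,9,10,10,10,12,14,15,15,16,16,16,19,24]

Per-enzyme occurrences:
  BxoII (TAGCGCTT, off=8): starts [33, 54, 81, 135, 176, 210] → cuts [41, 62, 89, 143, 184, 218]
  VbrV (ACAGAAGC, off=0): starts [15, 25, 65, 95] → cuts [15, 25, 65, 95]
  LmaII (GCCCTGG, off=3): starts [6, 107, 121, 184, 192, 199, 222] → cuts [9, 110, 124, 187, 195, 202, 225]
  SqiVI (ACAACCTT, off=5): starts [45, 148, 164] → cuts [50, 153, 169]

Pooled cuts: [9, 15, 25, 41, 50, 62, 65, 89, 95, 110, 124, 143, 153, 169, 184, 187, 195, 202, 218, 225]

Fragments:
  [0,9): 9 bp
  [9,15): 6 bp
  [15,25): 10 bp
  [25,41): 16 bp
  [41,50): 9 bp
  [50,62): 12 bp
  [62,65): 3 bp
  [65,89): 24 bp
  [89,95): 6 bp
  [95,110): 15 bp
  [110,124): 14 bp
  [124,143): 19 bp
  [143,153): 10 bp
  [153,169): 16 bp
  [169,184): 15 bp
  [184,187): 3 bp
  [187,195): 8 bp
  [195,202): 7 bp
  [202,218): 16 bp
  [218,225): 7 bp
  [225,235): 10 bp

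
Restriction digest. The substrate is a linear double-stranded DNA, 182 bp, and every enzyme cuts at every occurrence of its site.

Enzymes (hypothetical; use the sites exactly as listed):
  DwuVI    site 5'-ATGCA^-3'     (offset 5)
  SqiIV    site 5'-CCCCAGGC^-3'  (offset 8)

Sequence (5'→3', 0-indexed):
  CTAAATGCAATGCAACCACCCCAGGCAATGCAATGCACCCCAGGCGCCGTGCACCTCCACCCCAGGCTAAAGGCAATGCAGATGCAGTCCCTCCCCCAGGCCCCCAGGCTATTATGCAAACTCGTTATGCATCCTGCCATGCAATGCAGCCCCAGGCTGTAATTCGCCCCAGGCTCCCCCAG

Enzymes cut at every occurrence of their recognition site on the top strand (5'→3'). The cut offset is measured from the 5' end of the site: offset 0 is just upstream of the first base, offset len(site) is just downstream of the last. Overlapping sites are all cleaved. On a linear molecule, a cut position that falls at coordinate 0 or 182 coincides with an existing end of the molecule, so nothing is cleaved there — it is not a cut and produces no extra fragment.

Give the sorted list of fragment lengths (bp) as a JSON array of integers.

[5,5,5,6,6,8,8,8,9,9,9,12,12,13,13,15,17,22]

Per-enzyme occurrences:
  DwuVI (ATGCA, off=5): starts [4, 9, 27, 32, 75, 81, 113, 126, 138, 143] → cuts [9, 14, 32, 37, 80, 86, 118, 131, 143, 148]
  SqiIV (CCCCAGGC, off=8): starts [18, 37, 59, 93, 101, 149, 166] → cuts [26, 45, 67, 101, 109, 157, 174]

Pooled cuts: [9, 14, 26, 32, 37, 45, 67, 80, 86, 101, 109, 118, 131, 143, 148, 157, 174]

Fragment lengths:
  [0,9): 9 bp
  [9,14): 5 bp
  [14,26): 12 bp
  [26,32): 6 bp
  [32,37): 5 bp
  [37,45): 8 bp
  [45,67): 22 bp
  [67,80): 13 bp
  [80,86): 6 bp
  [86,101): 15 bp
  [101,109): 8 bp
  [109,118): 9 bp
  [118,131): 13 bp
  [131,143): 12 bp
  [143,148): 5 bp
  [148,157): 9 bp
  [157,174): 17 bp
  [174,182): 8 bp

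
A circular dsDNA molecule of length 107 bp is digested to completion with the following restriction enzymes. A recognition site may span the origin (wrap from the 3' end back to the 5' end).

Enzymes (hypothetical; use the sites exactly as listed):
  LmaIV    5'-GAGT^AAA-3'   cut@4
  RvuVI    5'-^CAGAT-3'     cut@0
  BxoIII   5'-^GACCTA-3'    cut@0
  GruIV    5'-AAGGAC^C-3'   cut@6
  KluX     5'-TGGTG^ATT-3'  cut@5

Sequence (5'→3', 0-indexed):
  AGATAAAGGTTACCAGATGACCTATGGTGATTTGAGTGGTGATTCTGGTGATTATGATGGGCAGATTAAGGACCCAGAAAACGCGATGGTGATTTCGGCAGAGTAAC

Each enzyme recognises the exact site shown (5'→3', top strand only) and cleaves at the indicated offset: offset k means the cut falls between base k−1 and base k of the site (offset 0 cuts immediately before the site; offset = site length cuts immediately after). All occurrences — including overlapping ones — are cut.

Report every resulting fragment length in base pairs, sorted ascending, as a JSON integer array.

[5,9,11,11,12,12,14,15,18]

Per-enzyme occurrences:
  LmaIV (GAGTAAA, off=4): no sites
  RvuVI CAGAT/0: at [13, 61, 106] ⇒ [13, 61, 106]
  BxoIII GACCTA/0: at [18] ⇒ [18]
  GruIV AAGGACC/6: at [67] ⇒ [73]
  KluX TGGTGATT/5: at [24, 36, 45, 86] ⇒ [29, 41, 50, 91]

All cut coordinates (distinct, sorted): [13, 18, 29, 41, 50, 61, 73, 91, 106]

Fragment lengths:
  13→18: 5 bp
  18→29: 11 bp
  29→41: 12 bp
  41→50: 9 bp
  50→61: 11 bp
  61→73: 12 bp
  73→91: 18 bp
  91→106: 15 bp
  106→13 (wrap): 107-106+13 = 14 bp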